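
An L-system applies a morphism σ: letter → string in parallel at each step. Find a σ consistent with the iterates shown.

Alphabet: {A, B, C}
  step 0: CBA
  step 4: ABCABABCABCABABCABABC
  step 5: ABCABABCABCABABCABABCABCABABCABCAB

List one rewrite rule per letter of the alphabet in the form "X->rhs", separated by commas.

  step 4 ⇒ step 5: ABCABABCABCABABCABABC ⇒ AB·C·AB·AB·C·AB·C·AB·AB·C·AB·AB·C·AB·C·AB·AB·C·AB·C·AB
    A ↦ AB
    B ↦ C
    C ↦ AB

A->AB, B->C, C->AB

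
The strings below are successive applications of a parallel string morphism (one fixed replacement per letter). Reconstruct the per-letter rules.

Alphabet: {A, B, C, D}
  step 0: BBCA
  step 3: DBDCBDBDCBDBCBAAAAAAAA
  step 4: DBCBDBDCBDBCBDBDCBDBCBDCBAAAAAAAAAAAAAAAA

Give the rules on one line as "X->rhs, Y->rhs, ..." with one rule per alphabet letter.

  step 3 ⇒ step 4: DBDCBDBDCBDBCBAAAAAAAA ⇒ DB·CB·DB·D·CB·DB·CB·DB·D·CB·DB·CB·D·CB·AA·AA·AA·AA·AA·AA·AA·AA
    A ↦ AA
    B ↦ CB
    C ↦ D
    D ↦ DB

A->AA, B->CB, C->D, D->DB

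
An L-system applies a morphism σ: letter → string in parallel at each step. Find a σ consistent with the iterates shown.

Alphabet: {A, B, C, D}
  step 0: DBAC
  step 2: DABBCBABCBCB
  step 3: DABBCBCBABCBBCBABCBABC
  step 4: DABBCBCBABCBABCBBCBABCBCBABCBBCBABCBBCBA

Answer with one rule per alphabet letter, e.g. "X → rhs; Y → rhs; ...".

A->B, B->BC, C->BA, D->DA

  step 3 ⇒ step 4: DABBCBCBABCBBCBABCBABC ⇒ DA·B·BC·BC·BA·BC·BA·BC·B·BC·BA·BC·BC·BA·BC·B·BC·BA·BC·B·BC·BA
    A ↦ B
    B ↦ BC
    C ↦ BA
    D ↦ DA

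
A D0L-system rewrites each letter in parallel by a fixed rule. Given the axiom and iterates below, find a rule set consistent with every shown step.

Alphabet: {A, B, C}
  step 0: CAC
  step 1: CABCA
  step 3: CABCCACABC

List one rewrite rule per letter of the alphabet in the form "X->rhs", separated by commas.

  step 0 ⇒ step 1: CAC ⇒ CA·B·CA
    A ↦ B
    C ↦ CA
    B ↦ C  (constrained at step 1)

A->B, B->C, C->CA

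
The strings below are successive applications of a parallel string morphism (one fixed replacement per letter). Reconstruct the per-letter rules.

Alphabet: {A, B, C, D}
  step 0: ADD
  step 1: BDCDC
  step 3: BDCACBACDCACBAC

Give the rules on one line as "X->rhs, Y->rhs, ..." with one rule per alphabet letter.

  step 0 ⇒ step 1: ADD ⇒ B·DC·DC
    A ↦ B
    D ↦ DC
    B ↦ A  (constrained at step 1)
    C ↦ AC  (constrained at step 1)

A->B, B->A, C->AC, D->DC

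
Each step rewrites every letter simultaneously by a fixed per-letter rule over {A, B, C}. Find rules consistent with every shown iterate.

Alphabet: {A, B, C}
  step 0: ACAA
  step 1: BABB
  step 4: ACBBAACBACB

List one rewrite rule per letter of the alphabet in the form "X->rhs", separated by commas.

  step 0 ⇒ step 1: ACAA ⇒ B·A·B·B
    A ↦ B
    C ↦ A
    B ↦ AC  (constrained at step 1)

A->B, B->AC, C->A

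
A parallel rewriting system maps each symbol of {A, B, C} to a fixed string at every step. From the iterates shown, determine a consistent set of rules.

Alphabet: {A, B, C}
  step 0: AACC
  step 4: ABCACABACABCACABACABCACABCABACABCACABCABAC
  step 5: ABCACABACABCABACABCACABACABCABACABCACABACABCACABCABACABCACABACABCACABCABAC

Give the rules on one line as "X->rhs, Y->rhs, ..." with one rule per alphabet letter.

A->AB, B->C, C->AC

  step 4 ⇒ step 5: ABCACABACABCACABACABCACABCABACABCACABCABAC ⇒ AB·C·AC·AB·AC·AB·C·AB·AC·AB·C·AC·AB·AC·AB·C·AB·AC·AB·C·AC·AB·AC·AB·C·AC·AB·C·AB·AC·AB·C·AC·AB·AC·AB·C·AC·AB·C·AB·AC
    A ↦ AB
    B ↦ C
    C ↦ AC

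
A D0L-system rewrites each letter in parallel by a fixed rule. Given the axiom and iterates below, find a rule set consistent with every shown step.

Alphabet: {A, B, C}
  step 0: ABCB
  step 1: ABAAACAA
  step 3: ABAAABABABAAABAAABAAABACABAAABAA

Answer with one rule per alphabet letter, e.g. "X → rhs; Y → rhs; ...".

A->AB, B->AA, C->AC

  step 0 ⇒ step 1: ABCB ⇒ AB·AA·AC·AA
    A ↦ AB
    B ↦ AA
    C ↦ AC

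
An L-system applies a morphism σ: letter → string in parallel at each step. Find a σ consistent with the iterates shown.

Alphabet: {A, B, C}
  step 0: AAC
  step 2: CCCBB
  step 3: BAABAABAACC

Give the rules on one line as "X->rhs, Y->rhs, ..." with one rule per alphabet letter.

A->B, B->C, C->BAA

  step 2 ⇒ step 3: CCCBB ⇒ BAA·BAA·BAA·C·C
    B ↦ C
    C ↦ BAA
    A ↦ B  (constrained at step 0)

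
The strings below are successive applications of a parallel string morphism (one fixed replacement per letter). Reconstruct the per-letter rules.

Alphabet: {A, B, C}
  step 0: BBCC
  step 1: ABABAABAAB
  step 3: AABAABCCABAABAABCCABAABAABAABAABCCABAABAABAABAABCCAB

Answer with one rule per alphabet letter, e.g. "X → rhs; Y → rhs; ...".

  step 0 ⇒ step 1: BBCC ⇒ AB·AB·AAB·AAB
    B ↦ AB
    C ↦ AAB
    A ↦ CC  (constrained at step 1)

A->CC, B->AB, C->AAB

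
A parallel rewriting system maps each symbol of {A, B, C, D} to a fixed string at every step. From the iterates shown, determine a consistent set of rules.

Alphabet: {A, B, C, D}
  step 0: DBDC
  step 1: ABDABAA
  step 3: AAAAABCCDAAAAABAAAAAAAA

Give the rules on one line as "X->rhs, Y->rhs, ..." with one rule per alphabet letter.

  step 0 ⇒ step 1: DBDC ⇒ AB·D·AB·AA
    B ↦ D
    C ↦ AA
    D ↦ AB
    A ↦ CC  (constrained at step 1)

A->CC, B->D, C->AA, D->AB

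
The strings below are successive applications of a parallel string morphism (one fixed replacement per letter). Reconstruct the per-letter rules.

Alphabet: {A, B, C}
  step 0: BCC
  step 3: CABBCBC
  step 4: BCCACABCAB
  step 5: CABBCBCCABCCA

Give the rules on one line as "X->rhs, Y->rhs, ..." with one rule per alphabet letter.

A->C, B->CA, C->B

  step 4 ⇒ step 5: BCCACABCAB ⇒ CA·B·B·C·B·C·CA·B·C·CA
    A ↦ C
    B ↦ CA
    C ↦ B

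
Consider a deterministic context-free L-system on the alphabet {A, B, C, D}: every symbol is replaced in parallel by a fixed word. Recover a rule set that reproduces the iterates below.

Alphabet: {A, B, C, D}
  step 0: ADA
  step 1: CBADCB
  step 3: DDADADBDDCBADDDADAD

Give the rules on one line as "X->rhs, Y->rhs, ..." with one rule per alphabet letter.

  step 0 ⇒ step 1: ADA ⇒ CB·AD·CB
    A ↦ CB
    D ↦ AD
    B ↦ DD  (constrained at step 1)
    C ↦ B  (constrained at step 1)

A->CB, B->DD, C->B, D->AD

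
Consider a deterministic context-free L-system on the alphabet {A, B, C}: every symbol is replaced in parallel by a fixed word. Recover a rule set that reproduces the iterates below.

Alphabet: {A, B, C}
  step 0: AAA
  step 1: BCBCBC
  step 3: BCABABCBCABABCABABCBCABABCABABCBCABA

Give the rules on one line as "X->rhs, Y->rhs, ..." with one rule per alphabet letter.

A->BC, B->ABA, C->AB

  step 0 ⇒ step 1: AAA ⇒ BC·BC·BC
    A ↦ BC
    B ↦ ABA  (constrained at step 1)
    C ↦ AB  (constrained at step 1)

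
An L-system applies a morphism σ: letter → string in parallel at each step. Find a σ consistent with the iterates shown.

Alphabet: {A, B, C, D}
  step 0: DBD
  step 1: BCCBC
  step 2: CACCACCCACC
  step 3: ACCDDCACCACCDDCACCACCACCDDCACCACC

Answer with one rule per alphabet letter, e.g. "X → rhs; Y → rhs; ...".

A->DDC, B->C, C->ACC, D->BC

  step 2 ⇒ step 3: CACCACCCACC ⇒ ACC·DDC·ACC·ACC·DDC·ACC·ACC·ACC·DDC·ACC·ACC
    A ↦ DDC
    C ↦ ACC
  step 0 ⇒ step 1: DBD ⇒ BC·C·BC
    B ↦ C
  step 0 ⇒ step 1: DBD ⇒ BC·C·BC
    D ↦ BC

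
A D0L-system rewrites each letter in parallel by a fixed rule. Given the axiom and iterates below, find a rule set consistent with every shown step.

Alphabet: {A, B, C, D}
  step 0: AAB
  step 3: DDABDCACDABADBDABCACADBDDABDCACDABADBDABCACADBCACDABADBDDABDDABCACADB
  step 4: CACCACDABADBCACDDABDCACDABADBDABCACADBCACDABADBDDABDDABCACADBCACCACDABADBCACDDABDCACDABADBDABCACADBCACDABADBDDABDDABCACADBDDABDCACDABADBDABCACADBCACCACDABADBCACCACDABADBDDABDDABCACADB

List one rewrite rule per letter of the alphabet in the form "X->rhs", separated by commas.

A->DAB, B->ADB, C->D, D->CAC

  step 3 ⇒ step 4: DDABDCACDABADBDABCACADBDDABDCACDABADBDABCACADBCACDABADBDDABDDABCACADB ⇒ CAC·CAC·DAB·ADB·CAC·D·DAB·D·CAC·DAB·ADB·DAB·CAC·ADB·CAC·DAB·ADB·D·DAB·D·DAB·CAC·ADB·CAC·CAC·DAB·ADB·CAC·D·DAB·D·CAC·DAB·ADB·DAB·CAC·ADB·CAC·DAB·ADB·D·DAB·D·DAB·CAC·ADB·D·DAB·D·CAC·DAB·ADB·DAB·CAC·ADB·CAC·CAC·DAB·ADB·CAC·CAC·DAB·ADB·D·DAB·D·DAB·CAC·ADB
    A ↦ DAB
    B ↦ ADB
    C ↦ D
    D ↦ CAC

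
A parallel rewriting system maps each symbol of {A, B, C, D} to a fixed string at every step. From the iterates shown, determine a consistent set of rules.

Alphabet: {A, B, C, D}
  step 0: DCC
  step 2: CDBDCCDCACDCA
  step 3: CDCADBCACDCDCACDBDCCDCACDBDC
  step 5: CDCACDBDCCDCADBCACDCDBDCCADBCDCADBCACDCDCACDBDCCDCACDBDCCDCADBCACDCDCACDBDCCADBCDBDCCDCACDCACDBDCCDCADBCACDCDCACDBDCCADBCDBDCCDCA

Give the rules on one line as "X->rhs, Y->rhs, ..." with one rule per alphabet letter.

A->BDC, B->DB, C->CD, D->CA

  step 2 ⇒ step 3: CDBDCCDCACDCA ⇒ CD·CA·DB·CA·CD·CD·CA·CD·BDC·CD·CA·CD·BDC
    A ↦ BDC
    B ↦ DB
    C ↦ CD
    D ↦ CA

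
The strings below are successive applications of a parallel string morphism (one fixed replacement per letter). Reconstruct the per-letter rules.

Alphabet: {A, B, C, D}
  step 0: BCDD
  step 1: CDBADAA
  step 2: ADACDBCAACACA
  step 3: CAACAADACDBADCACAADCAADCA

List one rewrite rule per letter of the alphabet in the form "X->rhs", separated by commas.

A->CA, B->CDB, C->AD, D->A

  step 2 ⇒ step 3: ADACDBCAACACA ⇒ CA·A·CA·AD·A·CDB·AD·CA·CA·AD·CA·AD·CA
    A ↦ CA
    B ↦ CDB
    C ↦ AD
    D ↦ A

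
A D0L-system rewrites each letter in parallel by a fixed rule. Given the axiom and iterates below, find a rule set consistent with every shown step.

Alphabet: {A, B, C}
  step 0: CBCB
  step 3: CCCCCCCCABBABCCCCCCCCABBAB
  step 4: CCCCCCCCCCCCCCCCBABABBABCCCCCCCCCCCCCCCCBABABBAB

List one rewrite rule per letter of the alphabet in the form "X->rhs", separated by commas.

A->B, B->AB, C->CC

  step 3 ⇒ step 4: CCCCCCCCABBABCCCCCCCCABBAB ⇒ CC·CC·CC·CC·CC·CC·CC·CC·B·AB·AB·B·AB·CC·CC·CC·CC·CC·CC·CC·CC·B·AB·AB·B·AB
    A ↦ B
    B ↦ AB
    C ↦ CC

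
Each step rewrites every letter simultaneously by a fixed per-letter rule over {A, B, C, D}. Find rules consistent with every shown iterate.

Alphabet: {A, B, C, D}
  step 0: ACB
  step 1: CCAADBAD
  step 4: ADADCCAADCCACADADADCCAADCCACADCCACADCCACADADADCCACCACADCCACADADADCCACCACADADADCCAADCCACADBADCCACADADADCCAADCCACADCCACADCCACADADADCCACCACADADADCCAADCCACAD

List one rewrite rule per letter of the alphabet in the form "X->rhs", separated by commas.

A->CCA, B->BAD, C->AD, D->CAD

  step 0 ⇒ step 1: ACB ⇒ CCA·AD·BAD
    A ↦ CCA
    B ↦ BAD
    C ↦ AD
    D ↦ CAD  (constrained at step 1)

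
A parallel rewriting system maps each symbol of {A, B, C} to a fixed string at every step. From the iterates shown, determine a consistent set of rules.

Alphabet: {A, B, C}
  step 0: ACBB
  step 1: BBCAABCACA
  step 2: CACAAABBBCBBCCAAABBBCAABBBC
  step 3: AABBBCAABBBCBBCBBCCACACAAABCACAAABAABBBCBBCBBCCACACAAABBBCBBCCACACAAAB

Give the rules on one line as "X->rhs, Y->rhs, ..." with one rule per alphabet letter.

  step 2 ⇒ step 3: CACAAABBBCBBCCAAABBBCAABBBC ⇒ AAB·BBC·AAB·BBC·BBC·BBC·CA·CA·CA·AAB·CA·CA·AAB·AAB·BBC·BBC·BBC·CA·CA·CA·AAB·BBC·BBC·CA·CA·CA·AAB
    A ↦ BBC
    B ↦ CA
    C ↦ AAB

A->BBC, B->CA, C->AAB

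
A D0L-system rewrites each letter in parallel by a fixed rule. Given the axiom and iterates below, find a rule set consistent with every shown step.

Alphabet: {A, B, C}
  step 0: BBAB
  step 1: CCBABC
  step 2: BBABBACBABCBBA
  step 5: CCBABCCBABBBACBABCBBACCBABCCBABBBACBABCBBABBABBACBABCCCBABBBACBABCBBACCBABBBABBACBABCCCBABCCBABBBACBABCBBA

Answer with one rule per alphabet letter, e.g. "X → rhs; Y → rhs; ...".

  step 1 ⇒ step 2: CCBABC ⇒ BBA·BBA·C·BAB·C·BBA
    A ↦ BAB
    B ↦ C
    C ↦ BBA

A->BAB, B->C, C->BBA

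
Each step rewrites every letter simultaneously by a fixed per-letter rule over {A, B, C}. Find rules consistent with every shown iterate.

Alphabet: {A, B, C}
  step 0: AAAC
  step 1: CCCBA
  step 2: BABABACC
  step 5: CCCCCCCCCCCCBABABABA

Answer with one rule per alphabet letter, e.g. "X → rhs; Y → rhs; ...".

A->C, B->C, C->BA

  step 1 ⇒ step 2: CCCBA ⇒ BA·BA·BA·C·C
    A ↦ C
    B ↦ C
    C ↦ BA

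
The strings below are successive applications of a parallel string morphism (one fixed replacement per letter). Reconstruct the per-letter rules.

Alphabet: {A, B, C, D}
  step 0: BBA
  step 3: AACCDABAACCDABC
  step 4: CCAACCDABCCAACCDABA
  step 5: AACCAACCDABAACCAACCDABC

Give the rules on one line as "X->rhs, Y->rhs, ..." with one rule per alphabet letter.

  step 4 ⇒ step 5: CCAACCDABCCAACCDABA ⇒ A·A·C·C·A·A·C·C·DAB·A·A·C·C·A·A·C·C·DAB·C
    A ↦ C
    B ↦ DAB
    C ↦ A
    D ↦ C

A->C, B->DAB, C->A, D->C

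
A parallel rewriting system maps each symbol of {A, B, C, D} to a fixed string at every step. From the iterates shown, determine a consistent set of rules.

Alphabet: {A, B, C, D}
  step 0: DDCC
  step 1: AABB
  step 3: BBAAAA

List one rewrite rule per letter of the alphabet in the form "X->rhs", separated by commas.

A->C, B->DD, C->B, D->A

  step 0 ⇒ step 1: DDCC ⇒ A·A·B·B
    C ↦ B
    D ↦ A
    A ↦ C  (constrained at step 1)
    B ↦ DD  (constrained at step 1)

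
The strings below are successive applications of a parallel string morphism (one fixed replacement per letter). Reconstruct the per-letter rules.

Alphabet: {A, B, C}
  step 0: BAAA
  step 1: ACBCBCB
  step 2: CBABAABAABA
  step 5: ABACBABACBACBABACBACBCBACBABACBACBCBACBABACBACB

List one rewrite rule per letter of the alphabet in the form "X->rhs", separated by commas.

  step 1 ⇒ step 2: ACBCBCB ⇒ CB·AB·A·AB·A·AB·A
    A ↦ CB
    B ↦ A
    C ↦ AB

A->CB, B->A, C->AB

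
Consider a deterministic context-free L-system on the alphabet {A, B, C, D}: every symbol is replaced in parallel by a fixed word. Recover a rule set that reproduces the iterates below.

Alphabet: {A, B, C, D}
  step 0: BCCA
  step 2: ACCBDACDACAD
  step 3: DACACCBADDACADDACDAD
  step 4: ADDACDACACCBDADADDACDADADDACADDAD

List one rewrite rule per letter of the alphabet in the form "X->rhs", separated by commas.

A->D, B->CB, C->AC, D->AD

  step 3 ⇒ step 4: DACACCBADDACADDACDAD ⇒ AD·D·AC·D·AC·AC·CB·D·AD·AD·D·AC·D·AD·AD·D·AC·AD·D·AD
    A ↦ D
    B ↦ CB
    C ↦ AC
    D ↦ AD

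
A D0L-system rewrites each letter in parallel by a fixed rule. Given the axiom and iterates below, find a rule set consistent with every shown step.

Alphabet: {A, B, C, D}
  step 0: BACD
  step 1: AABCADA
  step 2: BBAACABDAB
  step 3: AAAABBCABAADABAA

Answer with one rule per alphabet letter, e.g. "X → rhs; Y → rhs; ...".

A->B, B->AA, C->CA, D->DA

  step 2 ⇒ step 3: BBAACABDAB ⇒ AA·AA·B·B·CA·B·AA·DA·B·AA
    A ↦ B
    B ↦ AA
    C ↦ CA
    D ↦ DA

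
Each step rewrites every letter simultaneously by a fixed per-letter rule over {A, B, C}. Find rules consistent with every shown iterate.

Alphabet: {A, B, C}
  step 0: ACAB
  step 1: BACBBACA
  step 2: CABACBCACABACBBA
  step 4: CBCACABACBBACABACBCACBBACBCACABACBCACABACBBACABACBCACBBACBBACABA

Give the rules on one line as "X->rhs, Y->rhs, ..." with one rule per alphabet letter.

  step 1 ⇒ step 2: BACBBACA ⇒ CA·BA·CB·CA·CA·BA·CB·BA
    A ↦ BA
    B ↦ CA
    C ↦ CB

A->BA, B->CA, C->CB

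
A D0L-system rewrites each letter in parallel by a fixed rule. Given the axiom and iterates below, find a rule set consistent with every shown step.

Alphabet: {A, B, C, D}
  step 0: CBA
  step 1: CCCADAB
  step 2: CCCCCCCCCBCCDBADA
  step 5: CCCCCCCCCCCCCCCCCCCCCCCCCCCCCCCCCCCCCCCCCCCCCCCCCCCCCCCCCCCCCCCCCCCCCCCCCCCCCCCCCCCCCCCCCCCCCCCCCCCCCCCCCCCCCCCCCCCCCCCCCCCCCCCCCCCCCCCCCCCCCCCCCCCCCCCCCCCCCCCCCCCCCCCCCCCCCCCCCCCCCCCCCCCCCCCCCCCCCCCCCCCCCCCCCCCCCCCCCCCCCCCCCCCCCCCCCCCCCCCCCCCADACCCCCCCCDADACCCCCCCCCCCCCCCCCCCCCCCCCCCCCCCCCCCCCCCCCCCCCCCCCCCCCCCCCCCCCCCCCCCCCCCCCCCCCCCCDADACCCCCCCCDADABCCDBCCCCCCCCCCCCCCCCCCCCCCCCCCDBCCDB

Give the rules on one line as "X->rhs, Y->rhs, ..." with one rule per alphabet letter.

A->B, B->ADA, C->CCC, D->CCD

  step 1 ⇒ step 2: CCCADAB ⇒ CCC·CCC·CCC·B·CCD·B·ADA
    A ↦ B
    B ↦ ADA
    C ↦ CCC
    D ↦ CCD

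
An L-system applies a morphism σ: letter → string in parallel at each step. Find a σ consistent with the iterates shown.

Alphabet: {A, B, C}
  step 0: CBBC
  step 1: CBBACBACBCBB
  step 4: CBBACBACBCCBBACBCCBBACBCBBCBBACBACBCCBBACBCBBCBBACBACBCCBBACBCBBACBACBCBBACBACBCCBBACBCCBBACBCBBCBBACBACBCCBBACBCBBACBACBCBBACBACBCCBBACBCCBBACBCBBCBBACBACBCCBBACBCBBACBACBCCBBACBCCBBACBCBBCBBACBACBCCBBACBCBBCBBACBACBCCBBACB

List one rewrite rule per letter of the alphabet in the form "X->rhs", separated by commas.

A->C, B->ACB, C->CBB

  step 0 ⇒ step 1: CBBC ⇒ CBB·ACB·ACB·CBB
    B ↦ ACB
    C ↦ CBB
    A ↦ C  (constrained at step 1)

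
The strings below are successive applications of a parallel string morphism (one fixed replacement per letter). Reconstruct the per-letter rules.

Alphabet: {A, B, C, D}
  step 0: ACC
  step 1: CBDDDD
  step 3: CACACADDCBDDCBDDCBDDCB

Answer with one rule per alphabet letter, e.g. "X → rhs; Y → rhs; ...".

A->CB, B->D, C->DD, D->CA

  step 0 ⇒ step 1: ACC ⇒ CB·DD·DD
    A ↦ CB
    C ↦ DD
    B ↦ D  (constrained at step 1)
    D ↦ CA  (constrained at step 1)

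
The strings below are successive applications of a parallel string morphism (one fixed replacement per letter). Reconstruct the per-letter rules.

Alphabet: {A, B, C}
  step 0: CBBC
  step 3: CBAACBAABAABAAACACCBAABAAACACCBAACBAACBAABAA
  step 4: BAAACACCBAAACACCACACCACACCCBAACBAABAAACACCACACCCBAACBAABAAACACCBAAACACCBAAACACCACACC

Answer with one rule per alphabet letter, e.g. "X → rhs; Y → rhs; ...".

A->C, B->ACA, C->BAA

  step 3 ⇒ step 4: CBAACBAABAABAAACACCBAABAAACACCBAACBAACBAABAA ⇒ BAA·ACA·C·C·BAA·ACA·C·C·ACA·C·C·ACA·C·C·C·BAA·C·BAA·BAA·ACA·C·C·ACA·C·C·C·BAA·C·BAA·BAA·ACA·C·C·BAA·ACA·C·C·BAA·ACA·C·C·ACA·C·C
    A ↦ C
    B ↦ ACA
    C ↦ BAA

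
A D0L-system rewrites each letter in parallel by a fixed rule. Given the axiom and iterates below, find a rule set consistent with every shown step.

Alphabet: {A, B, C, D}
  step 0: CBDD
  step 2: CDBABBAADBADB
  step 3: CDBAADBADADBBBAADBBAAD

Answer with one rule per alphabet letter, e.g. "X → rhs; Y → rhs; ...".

  step 2 ⇒ step 3: CDBABBAADBADB ⇒ CD·BA·AD·B·AD·AD·B·B·BA·AD·B·BA·AD
    A ↦ B
    B ↦ AD
    C ↦ CD
    D ↦ BA

A->B, B->AD, C->CD, D->BA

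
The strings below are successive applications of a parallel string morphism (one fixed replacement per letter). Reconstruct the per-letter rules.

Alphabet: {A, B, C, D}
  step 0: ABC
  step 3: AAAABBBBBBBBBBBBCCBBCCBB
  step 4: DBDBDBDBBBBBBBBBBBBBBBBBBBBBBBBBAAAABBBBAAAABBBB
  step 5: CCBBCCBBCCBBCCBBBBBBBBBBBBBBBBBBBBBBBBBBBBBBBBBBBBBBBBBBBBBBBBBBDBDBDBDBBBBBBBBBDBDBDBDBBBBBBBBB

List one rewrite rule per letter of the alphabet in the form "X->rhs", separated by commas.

A->DB, B->BB, C->AA, D->CC

  step 4 ⇒ step 5: DBDBDBDBBBBBBBBBBBBBBBBBBBBBBBBBAAAABBBBAAAABBBB ⇒ CC·BB·CC·BB·CC·BB·CC·BB·BB·BB·BB·BB·BB·BB·BB·BB·BB·BB·BB·BB·BB·BB·BB·BB·BB·BB·BB·BB·BB·BB·BB·BB·DB·DB·DB·DB·BB·BB·BB·BB·DB·DB·DB·DB·BB·BB·BB·BB
    A ↦ DB
    B ↦ BB
    D ↦ CC
  step 3 ⇒ step 4: AAAABBBBBBBBBBBBCCBBCCBB ⇒ DB·DB·DB·DB·BB·BB·BB·BB·BB·BB·BB·BB·BB·BB·BB·BB·AA·AA·BB·BB·AA·AA·BB·BB
    C ↦ AA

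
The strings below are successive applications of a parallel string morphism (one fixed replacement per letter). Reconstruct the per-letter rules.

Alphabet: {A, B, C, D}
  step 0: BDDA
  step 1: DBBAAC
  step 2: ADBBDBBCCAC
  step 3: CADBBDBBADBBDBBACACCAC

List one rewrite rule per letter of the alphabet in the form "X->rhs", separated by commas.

  step 2 ⇒ step 3: ADBBDBBCCAC ⇒ C·A·DBB·DBB·A·DBB·DBB·AC·AC·C·AC
    A ↦ C
    B ↦ DBB
    C ↦ AC
    D ↦ A

A->C, B->DBB, C->AC, D->A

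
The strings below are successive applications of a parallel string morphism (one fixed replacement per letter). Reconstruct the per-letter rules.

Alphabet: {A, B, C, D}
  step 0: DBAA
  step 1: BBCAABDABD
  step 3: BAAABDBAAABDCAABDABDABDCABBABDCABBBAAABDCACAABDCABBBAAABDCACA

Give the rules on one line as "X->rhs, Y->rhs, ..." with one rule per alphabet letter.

  step 0 ⇒ step 1: DBAA ⇒ BB·CA·ABD·ABD
    A ↦ ABD
    B ↦ CA
    D ↦ BB
    C ↦ BAA  (constrained at step 1)

A->ABD, B->CA, C->BAA, D->BB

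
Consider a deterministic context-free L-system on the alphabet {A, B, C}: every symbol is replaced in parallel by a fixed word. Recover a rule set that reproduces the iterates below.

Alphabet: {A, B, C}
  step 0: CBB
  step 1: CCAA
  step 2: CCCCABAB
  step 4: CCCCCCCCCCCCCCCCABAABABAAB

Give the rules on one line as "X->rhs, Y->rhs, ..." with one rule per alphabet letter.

  step 1 ⇒ step 2: CCAA ⇒ CC·CC·AB·AB
    A ↦ AB
    C ↦ CC
  step 0 ⇒ step 1: CBB ⇒ CC·A·A
    B ↦ A

A->AB, B->A, C->CC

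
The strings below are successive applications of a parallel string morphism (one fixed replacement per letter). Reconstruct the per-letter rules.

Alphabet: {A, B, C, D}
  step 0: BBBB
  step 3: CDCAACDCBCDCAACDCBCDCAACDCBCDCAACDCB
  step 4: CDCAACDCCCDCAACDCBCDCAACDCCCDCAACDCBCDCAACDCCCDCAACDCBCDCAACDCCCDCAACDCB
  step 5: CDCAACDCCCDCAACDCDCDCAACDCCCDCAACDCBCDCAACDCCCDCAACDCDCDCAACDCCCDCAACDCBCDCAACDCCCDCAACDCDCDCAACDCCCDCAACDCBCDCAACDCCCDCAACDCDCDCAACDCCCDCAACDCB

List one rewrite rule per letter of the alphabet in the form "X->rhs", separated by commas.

A->C, B->CB, C->CD, D->CAA

  step 4 ⇒ step 5: CDCAACDCCCDCAACDCBCDCAACDCCCDCAACDCBCDCAACDCCCDCAACDCBCDCAACDCCCDCAACDCB ⇒ CD·CAA·CD·C·C·CD·CAA·CD·CD·CD·CAA·CD·C·C·CD·CAA·CD·CB·CD·CAA·CD·C·C·CD·CAA·CD·CD·CD·CAA·CD·C·C·CD·CAA·CD·CB·CD·CAA·CD·C·C·CD·CAA·CD·CD·CD·CAA·CD·C·C·CD·CAA·CD·CB·CD·CAA·CD·C·C·CD·CAA·CD·CD·CD·CAA·CD·C·C·CD·CAA·CD·CB
    A ↦ C
    B ↦ CB
    C ↦ CD
    D ↦ CAA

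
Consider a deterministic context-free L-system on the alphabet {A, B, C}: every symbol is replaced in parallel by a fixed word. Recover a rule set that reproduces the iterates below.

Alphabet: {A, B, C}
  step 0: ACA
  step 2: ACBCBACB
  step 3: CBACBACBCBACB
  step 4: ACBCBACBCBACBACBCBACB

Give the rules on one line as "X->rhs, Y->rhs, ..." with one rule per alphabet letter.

A->CB, B->CB, C->A

  step 3 ⇒ step 4: CBACBACBCBACB ⇒ A·CB·CB·A·CB·CB·A·CB·A·CB·CB·A·CB
    A ↦ CB
    B ↦ CB
    C ↦ A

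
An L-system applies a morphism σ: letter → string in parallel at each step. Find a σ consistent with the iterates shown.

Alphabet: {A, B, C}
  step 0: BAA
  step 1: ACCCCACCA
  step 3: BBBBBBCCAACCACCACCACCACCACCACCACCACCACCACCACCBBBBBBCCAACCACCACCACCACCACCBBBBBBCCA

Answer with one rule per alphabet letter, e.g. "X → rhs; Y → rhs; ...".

A->CCA, B->ACC, C->BBB

  step 0 ⇒ step 1: BAA ⇒ ACC·CCA·CCA
    A ↦ CCA
    B ↦ ACC
    C ↦ BBB  (constrained at step 1)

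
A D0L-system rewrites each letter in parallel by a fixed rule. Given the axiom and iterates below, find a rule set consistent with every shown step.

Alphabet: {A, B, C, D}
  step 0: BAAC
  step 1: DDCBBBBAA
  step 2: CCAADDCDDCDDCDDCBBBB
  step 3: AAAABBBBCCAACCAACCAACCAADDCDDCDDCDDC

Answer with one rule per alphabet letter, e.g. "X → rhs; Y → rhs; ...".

A->BB, B->DDC, C->AA, D->C

  step 2 ⇒ step 3: CCAADDCDDCDDCDDCBBBB ⇒ AA·AA·BB·BB·C·C·AA·C·C·AA·C·C·AA·C·C·AA·DDC·DDC·DDC·DDC
    A ↦ BB
    B ↦ DDC
    C ↦ AA
    D ↦ C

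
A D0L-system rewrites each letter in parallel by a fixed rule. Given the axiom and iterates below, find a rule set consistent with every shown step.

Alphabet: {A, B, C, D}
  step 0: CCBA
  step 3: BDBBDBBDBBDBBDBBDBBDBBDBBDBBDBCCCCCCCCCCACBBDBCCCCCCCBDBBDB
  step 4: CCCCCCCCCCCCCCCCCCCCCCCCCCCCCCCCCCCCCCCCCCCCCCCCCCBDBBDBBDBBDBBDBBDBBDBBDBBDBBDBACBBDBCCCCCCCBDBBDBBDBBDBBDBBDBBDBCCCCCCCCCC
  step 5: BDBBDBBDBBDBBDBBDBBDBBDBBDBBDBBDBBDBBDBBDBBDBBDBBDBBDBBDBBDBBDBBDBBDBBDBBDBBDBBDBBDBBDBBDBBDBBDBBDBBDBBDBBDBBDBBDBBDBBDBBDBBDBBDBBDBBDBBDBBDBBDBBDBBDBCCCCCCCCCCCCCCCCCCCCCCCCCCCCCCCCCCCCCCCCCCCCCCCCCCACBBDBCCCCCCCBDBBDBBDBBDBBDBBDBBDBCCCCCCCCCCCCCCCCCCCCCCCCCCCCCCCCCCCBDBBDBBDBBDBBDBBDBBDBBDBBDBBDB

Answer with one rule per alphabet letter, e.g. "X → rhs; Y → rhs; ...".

A->ACB, B->CC, C->BDB, D->C

  step 4 ⇒ step 5: CCCCCCCCCCCCCCCCCCCCCCCCCCCCCCCCCCCCCCCCCCCCCCCCCCBDBBDBBDBBDBBDBBDBBDBBDBBDBBDBACBBDBCCCCCCCBDBBDBBDBBDBBDBBDBBDBCCCCCCCCCC ⇒ BDB·BDB·BDB·BDB·BDB·BDB·BDB·BDB·BDB·BDB·BDB·BDB·BDB·BDB·BDB·BDB·BDB·BDB·BDB·BDB·BDB·BDB·BDB·BDB·BDB·BDB·BDB·BDB·BDB·BDB·BDB·BDB·BDB·BDB·BDB·BDB·BDB·BDB·BDB·BDB·BDB·BDB·BDB·BDB·BDB·BDB·BDB·BDB·BDB·BDB·CC·C·CC·CC·C·CC·CC·C·CC·CC·C·CC·CC·C·CC·CC·C·CC·CC·C·CC·CC·C·CC·CC·C·CC·CC·C·CC·ACB·BDB·CC·CC·C·CC·BDB·BDB·BDB·BDB·BDB·BDB·BDB·CC·C·CC·CC·C·CC·CC·C·CC·CC·C·CC·CC·C·CC·CC·C·CC·CC·C·CC·BDB·BDB·BDB·BDB·BDB·BDB·BDB·BDB·BDB·BDB
    A ↦ ACB
    B ↦ CC
    C ↦ BDB
    D ↦ C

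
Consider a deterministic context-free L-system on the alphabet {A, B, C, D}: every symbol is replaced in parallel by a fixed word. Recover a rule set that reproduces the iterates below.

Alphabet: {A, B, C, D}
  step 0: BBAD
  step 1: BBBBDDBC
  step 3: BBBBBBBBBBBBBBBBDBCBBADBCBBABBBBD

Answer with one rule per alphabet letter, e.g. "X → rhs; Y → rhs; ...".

A->D, B->BB, C->A, D->DBC

  step 0 ⇒ step 1: BBAD ⇒ BB·BB·D·DBC
    A ↦ D
    B ↦ BB
    D ↦ DBC
    C ↦ A  (constrained at step 1)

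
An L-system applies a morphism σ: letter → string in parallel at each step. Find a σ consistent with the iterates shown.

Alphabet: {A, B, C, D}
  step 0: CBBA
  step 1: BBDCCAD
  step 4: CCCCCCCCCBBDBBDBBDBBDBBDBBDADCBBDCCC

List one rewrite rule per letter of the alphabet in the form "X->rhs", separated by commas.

A->AD, B->C, C->BBD, D->C

  step 0 ⇒ step 1: CBBA ⇒ BBD·C·C·AD
    A ↦ AD
    B ↦ C
    C ↦ BBD
    D ↦ C  (constrained at step 1)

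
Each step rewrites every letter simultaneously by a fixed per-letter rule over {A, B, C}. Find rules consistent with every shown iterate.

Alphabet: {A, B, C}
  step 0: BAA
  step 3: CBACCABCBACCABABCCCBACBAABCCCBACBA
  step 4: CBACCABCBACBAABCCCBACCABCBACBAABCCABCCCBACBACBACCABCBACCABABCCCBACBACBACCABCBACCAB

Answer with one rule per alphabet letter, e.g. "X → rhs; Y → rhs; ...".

A->AB, B->CC, C->CBA

  step 3 ⇒ step 4: CBACCABCBACCABABCCCBACBAABCCCBACBA ⇒ CBA·CC·AB·CBA·CBA·AB·CC·CBA·CC·AB·CBA·CBA·AB·CC·AB·CC·CBA·CBA·CBA·CC·AB·CBA·CC·AB·AB·CC·CBA·CBA·CBA·CC·AB·CBA·CC·AB
    A ↦ AB
    B ↦ CC
    C ↦ CBA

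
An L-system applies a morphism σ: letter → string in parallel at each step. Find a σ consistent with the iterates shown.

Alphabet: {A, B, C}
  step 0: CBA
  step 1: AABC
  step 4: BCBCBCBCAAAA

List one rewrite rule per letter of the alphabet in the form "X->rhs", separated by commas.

A->BC, B->A, C->A

  step 0 ⇒ step 1: CBA ⇒ A·A·BC
    A ↦ BC
    B ↦ A
    C ↦ A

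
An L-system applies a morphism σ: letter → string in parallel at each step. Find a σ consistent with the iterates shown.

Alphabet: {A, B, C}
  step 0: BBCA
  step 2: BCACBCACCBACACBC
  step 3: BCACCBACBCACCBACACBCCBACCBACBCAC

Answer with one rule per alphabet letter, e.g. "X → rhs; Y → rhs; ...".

A->CB, B->BC, C->AC

  step 2 ⇒ step 3: BCACBCACCBACACBC ⇒ BC·AC·CB·AC·BC·AC·CB·AC·AC·BC·CB·AC·CB·AC·BC·AC
    A ↦ CB
    B ↦ BC
    C ↦ AC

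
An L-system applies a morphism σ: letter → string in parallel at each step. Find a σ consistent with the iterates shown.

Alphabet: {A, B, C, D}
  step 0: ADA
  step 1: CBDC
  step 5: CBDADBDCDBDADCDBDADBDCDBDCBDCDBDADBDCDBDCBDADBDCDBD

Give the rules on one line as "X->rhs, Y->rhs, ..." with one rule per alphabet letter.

A->C, B->CD, C->AD, D->BD

  step 0 ⇒ step 1: ADA ⇒ C·BD·C
    A ↦ C
    D ↦ BD
    B ↦ CD  (constrained at step 1)
    C ↦ AD  (constrained at step 1)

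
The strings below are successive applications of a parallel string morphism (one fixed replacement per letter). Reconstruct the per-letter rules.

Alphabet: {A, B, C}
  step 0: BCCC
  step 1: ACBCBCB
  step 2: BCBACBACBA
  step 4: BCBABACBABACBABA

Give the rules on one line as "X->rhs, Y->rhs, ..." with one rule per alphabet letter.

A->B, B->A, C->CB

  step 1 ⇒ step 2: ACBCBCB ⇒ B·CB·A·CB·A·CB·A
    A ↦ B
    B ↦ A
    C ↦ CB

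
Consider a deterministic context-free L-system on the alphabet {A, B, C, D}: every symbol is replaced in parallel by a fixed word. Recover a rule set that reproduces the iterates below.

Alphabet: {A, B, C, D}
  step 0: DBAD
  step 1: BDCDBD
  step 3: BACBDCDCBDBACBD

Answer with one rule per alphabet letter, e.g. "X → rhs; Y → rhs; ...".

A->D, B->C, C->BA, D->BD

  step 0 ⇒ step 1: DBAD ⇒ BD·C·D·BD
    A ↦ D
    B ↦ C
    D ↦ BD
    C ↦ BA  (constrained at step 1)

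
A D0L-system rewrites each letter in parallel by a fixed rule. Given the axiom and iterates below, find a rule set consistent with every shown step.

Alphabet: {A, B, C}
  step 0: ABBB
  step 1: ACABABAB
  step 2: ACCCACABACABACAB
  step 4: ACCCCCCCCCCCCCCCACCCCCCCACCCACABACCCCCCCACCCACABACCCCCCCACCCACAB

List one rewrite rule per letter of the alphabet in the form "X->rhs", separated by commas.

A->AC, B->AB, C->CC

  step 1 ⇒ step 2: ACABABAB ⇒ AC·CC·AC·AB·AC·AB·AC·AB
    A ↦ AC
    B ↦ AB
    C ↦ CC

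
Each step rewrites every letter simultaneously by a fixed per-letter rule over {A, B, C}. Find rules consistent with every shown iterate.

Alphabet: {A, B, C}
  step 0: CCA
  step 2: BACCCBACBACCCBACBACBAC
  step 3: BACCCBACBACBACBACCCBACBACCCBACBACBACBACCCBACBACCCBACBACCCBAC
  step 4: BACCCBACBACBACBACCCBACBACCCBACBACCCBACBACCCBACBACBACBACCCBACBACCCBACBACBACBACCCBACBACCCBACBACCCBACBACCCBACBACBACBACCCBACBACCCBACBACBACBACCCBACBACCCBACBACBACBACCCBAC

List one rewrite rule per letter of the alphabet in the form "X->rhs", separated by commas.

  step 3 ⇒ step 4: BACCCBACBACBACBACCCBACBACCCBACBACBACBACCCBACBACCCBACBACCCBAC ⇒ BAC·CC·BAC·BAC·BAC·BAC·CC·BAC·BAC·CC·BAC·BAC·CC·BAC·BAC·CC·BAC·BAC·BAC·BAC·CC·BAC·BAC·CC·BAC·BAC·BAC·BAC·CC·BAC·BAC·CC·BAC·BAC·CC·BAC·BAC·CC·BAC·BAC·BAC·BAC·CC·BAC·BAC·CC·BAC·BAC·BAC·BAC·CC·BAC·BAC·CC·BAC·BAC·BAC·BAC·CC·BAC
    A ↦ CC
    B ↦ BAC
    C ↦ BAC

A->CC, B->BAC, C->BAC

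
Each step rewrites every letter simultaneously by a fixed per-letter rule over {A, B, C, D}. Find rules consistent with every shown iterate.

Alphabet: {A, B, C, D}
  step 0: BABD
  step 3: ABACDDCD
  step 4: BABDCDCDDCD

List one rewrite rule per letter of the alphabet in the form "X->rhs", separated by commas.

  step 3 ⇒ step 4: ABACDDCD ⇒ B·A·B·D·CD·CD·D·CD
    A ↦ B
    B ↦ A
    C ↦ D
    D ↦ CD

A->B, B->A, C->D, D->CD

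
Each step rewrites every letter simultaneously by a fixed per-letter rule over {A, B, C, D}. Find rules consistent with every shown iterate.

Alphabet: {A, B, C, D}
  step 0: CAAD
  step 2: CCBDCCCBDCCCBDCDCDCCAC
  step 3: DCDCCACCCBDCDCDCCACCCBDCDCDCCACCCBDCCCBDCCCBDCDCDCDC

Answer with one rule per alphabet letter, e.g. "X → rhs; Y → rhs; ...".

A->DC, B->CAC, C->DC, D->CCB

  step 2 ⇒ step 3: CCBDCCCBDCCCBDCDCDCCAC ⇒ DC·DC·CAC·CCB·DC·DC·DC·CAC·CCB·DC·DC·DC·CAC·CCB·DC·CCB·DC·CCB·DC·DC·DC·DC
    A ↦ DC
    B ↦ CAC
    C ↦ DC
    D ↦ CCB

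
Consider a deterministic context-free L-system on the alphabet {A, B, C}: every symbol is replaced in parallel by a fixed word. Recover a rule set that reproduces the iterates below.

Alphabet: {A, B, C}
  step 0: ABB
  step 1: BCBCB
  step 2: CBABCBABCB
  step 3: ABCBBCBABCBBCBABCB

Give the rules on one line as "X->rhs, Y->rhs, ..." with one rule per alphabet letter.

  step 2 ⇒ step 3: CBABCBABCB ⇒ AB·CB·B·CB·AB·CB·B·CB·AB·CB
    A ↦ B
    B ↦ CB
    C ↦ AB

A->B, B->CB, C->AB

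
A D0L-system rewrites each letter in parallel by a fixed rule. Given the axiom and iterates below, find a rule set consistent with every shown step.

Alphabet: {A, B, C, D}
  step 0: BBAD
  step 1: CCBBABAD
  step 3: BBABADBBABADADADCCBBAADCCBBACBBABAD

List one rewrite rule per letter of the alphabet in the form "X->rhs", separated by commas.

A->BBA, B->C, C->AD, D->BAD

  step 0 ⇒ step 1: BBAD ⇒ C·C·BBA·BAD
    A ↦ BBA
    B ↦ C
    D ↦ BAD
    C ↦ AD  (constrained at step 1)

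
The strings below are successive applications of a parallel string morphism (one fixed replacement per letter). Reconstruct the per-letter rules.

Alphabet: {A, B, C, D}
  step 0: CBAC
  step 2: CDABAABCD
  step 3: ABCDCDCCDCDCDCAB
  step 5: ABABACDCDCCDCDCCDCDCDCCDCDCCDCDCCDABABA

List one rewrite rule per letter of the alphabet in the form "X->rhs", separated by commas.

  step 2 ⇒ step 3: CDABAABCD ⇒ A·B·CD·CDC·CD·CD·CDC·A·B
    A ↦ CD
    B ↦ CDC
    C ↦ A
    D ↦ B

A->CD, B->CDC, C->A, D->B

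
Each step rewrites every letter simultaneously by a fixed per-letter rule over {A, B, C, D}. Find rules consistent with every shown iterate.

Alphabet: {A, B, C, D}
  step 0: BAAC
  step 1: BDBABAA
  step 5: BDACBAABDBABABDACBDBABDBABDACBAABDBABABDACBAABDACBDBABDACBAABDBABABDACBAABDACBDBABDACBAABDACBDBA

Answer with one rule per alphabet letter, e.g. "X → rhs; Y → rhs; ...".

  step 0 ⇒ step 1: BAAC ⇒ BD·BA·BA·A
    A ↦ BA
    B ↦ BD
    C ↦ A
    D ↦ AC  (constrained at step 1)

A->BA, B->BD, C->A, D->AC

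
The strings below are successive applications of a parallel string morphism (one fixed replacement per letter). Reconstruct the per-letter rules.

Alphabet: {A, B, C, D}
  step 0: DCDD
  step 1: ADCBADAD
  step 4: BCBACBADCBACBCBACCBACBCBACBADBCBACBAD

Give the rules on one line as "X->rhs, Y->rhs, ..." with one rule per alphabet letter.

  step 0 ⇒ step 1: DCDD ⇒ AD·CB·AD·AD
    C ↦ CB
    D ↦ AD
    A ↦ B  (constrained at step 1)
    B ↦ AC  (constrained at step 1)

A->B, B->AC, C->CB, D->AD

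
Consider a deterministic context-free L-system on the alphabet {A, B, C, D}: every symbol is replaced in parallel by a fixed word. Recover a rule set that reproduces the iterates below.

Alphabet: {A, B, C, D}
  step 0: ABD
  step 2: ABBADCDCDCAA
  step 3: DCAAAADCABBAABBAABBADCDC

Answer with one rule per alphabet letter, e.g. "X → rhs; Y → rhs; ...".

A->DC, B->AA, C->BA, D->AB

  step 2 ⇒ step 3: ABBADCDCDCAA ⇒ DC·AA·AA·DC·AB·BA·AB·BA·AB·BA·DC·DC
    A ↦ DC
    B ↦ AA
    C ↦ BA
    D ↦ AB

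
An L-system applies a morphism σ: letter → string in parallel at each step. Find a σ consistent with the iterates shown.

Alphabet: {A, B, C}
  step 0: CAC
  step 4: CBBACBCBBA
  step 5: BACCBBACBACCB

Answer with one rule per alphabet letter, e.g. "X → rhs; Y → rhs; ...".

  step 4 ⇒ step 5: CBBACBCBBA ⇒ BA·C·C·B·BA·C·BA·C·C·B
    A ↦ B
    B ↦ C
    C ↦ BA

A->B, B->C, C->BA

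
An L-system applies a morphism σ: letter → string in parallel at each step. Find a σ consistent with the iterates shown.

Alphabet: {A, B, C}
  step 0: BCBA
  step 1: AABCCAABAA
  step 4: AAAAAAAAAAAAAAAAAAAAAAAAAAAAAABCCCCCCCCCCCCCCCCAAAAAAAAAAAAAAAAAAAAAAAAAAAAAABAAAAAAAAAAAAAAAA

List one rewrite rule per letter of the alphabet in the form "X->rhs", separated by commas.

  step 0 ⇒ step 1: BCBA ⇒ AAB·CC·AAB·AA
    A ↦ AA
    B ↦ AAB
    C ↦ CC

A->AA, B->AAB, C->CC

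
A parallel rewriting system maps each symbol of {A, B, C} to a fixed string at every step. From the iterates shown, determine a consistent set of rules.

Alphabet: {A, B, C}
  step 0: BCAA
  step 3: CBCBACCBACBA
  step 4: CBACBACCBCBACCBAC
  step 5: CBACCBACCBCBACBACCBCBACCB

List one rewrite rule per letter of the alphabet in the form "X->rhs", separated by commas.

A->C, B->A, C->CB

  step 4 ⇒ step 5: CBACBACCBCBACCBAC ⇒ CB·A·C·CB·A·C·CB·CB·A·CB·A·C·CB·CB·A·C·CB
    A ↦ C
    B ↦ A
    C ↦ CB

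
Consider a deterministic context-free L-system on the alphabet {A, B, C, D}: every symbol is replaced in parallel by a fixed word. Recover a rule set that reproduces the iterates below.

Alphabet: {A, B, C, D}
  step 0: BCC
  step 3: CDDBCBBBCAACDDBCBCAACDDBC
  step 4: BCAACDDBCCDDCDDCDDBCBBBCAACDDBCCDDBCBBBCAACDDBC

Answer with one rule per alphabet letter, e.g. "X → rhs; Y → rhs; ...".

  step 3 ⇒ step 4: CDDBCBBBCAACDDBCBCAACDDBC ⇒ BC·A·A·CDD·BC·CDD·CDD·CDD·BC·B·B·BC·A·A·CDD·BC·CDD·BC·B·B·BC·A·A·CDD·BC
    A ↦ B
    B ↦ CDD
    C ↦ BC
    D ↦ A

A->B, B->CDD, C->BC, D->A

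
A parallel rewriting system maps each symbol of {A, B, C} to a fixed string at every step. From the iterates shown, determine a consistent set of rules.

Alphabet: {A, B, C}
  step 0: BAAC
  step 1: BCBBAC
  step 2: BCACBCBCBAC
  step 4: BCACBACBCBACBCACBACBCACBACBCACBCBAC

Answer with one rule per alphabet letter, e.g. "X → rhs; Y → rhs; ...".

  step 1 ⇒ step 2: BCBBAC ⇒ BC·AC·BC·BC·B·AC
    A ↦ B
    B ↦ BC
    C ↦ AC

A->B, B->BC, C->AC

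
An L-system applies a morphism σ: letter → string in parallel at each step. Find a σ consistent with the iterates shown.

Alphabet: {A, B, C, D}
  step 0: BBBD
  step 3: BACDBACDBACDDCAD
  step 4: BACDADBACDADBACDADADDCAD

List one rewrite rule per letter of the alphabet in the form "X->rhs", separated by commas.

A->C, B->BA, C->D, D->AD

  step 3 ⇒ step 4: BACDBACDBACDDCAD ⇒ BA·C·D·AD·BA·C·D·AD·BA·C·D·AD·AD·D·C·AD
    A ↦ C
    B ↦ BA
    C ↦ D
    D ↦ AD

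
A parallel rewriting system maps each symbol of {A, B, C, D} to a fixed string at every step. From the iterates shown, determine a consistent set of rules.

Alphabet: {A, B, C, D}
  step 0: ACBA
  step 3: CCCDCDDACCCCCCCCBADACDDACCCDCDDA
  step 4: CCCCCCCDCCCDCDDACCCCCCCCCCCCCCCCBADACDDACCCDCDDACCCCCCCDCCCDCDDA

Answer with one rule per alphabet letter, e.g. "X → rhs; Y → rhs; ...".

A->DA, B->BA, C->CC, D->CD

  step 3 ⇒ step 4: CCCDCDDACCCCCCCCBADACDDACCCDCDDA ⇒ CC·CC·CC·CD·CC·CD·CD·DA·CC·CC·CC·CC·CC·CC·CC·CC·BA·DA·CD·DA·CC·CD·CD·DA·CC·CC·CC·CD·CC·CD·CD·DA
    A ↦ DA
    B ↦ BA
    C ↦ CC
    D ↦ CD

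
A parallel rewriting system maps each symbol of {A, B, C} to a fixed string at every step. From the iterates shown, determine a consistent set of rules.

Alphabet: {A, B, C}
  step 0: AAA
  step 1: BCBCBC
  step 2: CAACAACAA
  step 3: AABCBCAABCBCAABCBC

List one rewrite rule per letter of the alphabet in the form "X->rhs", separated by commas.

  step 2 ⇒ step 3: CAACAACAA ⇒ AA·BC·BC·AA·BC·BC·AA·BC·BC
    A ↦ BC
    C ↦ AA
  step 1 ⇒ step 2: BCBCBC ⇒ C·AA·C·AA·C·AA
    B ↦ C

A->BC, B->C, C->AA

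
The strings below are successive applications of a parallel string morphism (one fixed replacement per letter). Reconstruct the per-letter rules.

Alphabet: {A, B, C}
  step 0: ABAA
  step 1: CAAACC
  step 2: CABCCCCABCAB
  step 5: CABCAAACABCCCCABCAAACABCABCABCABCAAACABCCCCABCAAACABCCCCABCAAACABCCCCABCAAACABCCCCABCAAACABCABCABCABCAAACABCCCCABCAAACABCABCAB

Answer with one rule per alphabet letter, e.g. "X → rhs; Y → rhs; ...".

A->C, B->AAA, C->CAB

  step 1 ⇒ step 2: CAAACC ⇒ CAB·C·C·C·CAB·CAB
    A ↦ C
    C ↦ CAB
  step 0 ⇒ step 1: ABAA ⇒ C·AAA·C·C
    B ↦ AAA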